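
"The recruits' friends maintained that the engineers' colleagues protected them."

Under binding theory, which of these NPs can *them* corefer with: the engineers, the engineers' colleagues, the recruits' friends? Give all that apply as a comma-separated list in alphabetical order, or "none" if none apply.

*them* is a pronoun; Principle B requires it to be free in its binding domain — the clause headed by 'protected'.
— the engineers: possessor inside the subject DP of the clause headed by 'protected'; does not c-command the pronoun — Principle B does not apply; allowed.
— the engineers' colleagues: subject of the clause headed by 'protected'; c-commands the pronoun within its binding domain — blocked (Principle B).
— the recruits' friends: subject of the matrix clause; c-commands the pronoun but lies outside its binding domain — allowed.

the engineers, the recruits' friends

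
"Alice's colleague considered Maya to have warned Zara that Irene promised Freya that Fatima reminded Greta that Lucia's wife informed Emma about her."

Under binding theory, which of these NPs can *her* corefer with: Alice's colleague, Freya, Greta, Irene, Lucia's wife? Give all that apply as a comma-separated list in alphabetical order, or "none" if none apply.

Alice's colleague, Freya, Greta, Irene

*her* is a pronoun; Principle B requires it to be free in its binding domain — the clause headed by 'informed'.
— Alice's colleague: subject of the matrix clause; c-commands the pronoun but lies outside its binding domain — allowed.
— Freya: object of the clause headed by 'promised'; c-commands the pronoun but lies outside its binding domain — allowed.
— Greta: object of the clause headed by 'reminded'; c-commands the pronoun but lies outside its binding domain — allowed.
— Irene: subject of the clause headed by 'promised'; c-commands the pronoun but lies outside its binding domain — allowed.
— Lucia's wife: subject of the clause headed by 'informed'; c-commands the pronoun within its binding domain — blocked (Principle B).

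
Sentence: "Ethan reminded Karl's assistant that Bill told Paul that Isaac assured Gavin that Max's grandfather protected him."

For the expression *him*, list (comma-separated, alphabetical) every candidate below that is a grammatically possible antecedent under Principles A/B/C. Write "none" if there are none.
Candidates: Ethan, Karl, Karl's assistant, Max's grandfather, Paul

Ethan, Karl, Karl's assistant, Paul

*him* is a pronoun; Principle B requires it to be free in its binding domain — the clause headed by 'protected'.
— Ethan: subject of the matrix clause; c-commands the pronoun but lies outside its binding domain — allowed.
— Karl: possessor inside the object DP of the matrix clause; does not c-command the pronoun — Principle B does not apply; allowed.
— Karl's assistant: object of the matrix clause; c-commands the pronoun but lies outside its binding domain — allowed.
— Max's grandfather: subject of the clause headed by 'protected'; c-commands the pronoun within its binding domain — blocked (Principle B).
— Paul: object of the clause headed by 'told'; c-commands the pronoun but lies outside its binding domain — allowed.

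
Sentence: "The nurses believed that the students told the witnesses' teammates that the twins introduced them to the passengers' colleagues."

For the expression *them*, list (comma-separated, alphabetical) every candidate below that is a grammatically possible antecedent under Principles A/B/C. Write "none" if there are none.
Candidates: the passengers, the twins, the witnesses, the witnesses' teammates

*them* is a pronoun; Principle B requires it to be free in its binding domain — the clause headed by 'introduced'.
— the passengers: possessor inside the second object DP of the clause headed by 'introduced'; is c-commanded by the pronoun; coreference would bind this R-expression — blocked (Principle C).
— the twins: subject of the clause headed by 'introduced'; c-commands the pronoun within its binding domain — blocked (Principle B).
— the witnesses: possessor inside the object DP of the clause headed by 'told'; does not c-command the pronoun — Principle B does not apply; allowed.
— the witnesses' teammates: object of the clause headed by 'told'; c-commands the pronoun but lies outside its binding domain — allowed.

the witnesses, the witnesses' teammates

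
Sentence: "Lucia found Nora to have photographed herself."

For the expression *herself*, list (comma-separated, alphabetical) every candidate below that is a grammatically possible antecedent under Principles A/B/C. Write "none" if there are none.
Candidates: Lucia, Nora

Nora

*herself* is a reflexive; Principle A requires it to be bound within its binding domain — the clause headed by 'photographed'.
— Lucia: subject of the matrix clause; c-commands the reflexive but lies outside its binding domain — cannot bind it (Principle A).
— Nora: subject of the clause headed by 'photographed'; c-commands the reflexive within its binding domain — allowed (Principle A).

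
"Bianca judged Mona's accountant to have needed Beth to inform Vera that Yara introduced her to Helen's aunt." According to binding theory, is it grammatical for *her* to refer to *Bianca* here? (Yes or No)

*Bianca* is an R-expression; Principle C requires it to be free (not bound by any c-commanding expression).
— her: object of the clause headed by 'introduced'; the pronoun does not c-command the R-expression — coreference allowed.

Yes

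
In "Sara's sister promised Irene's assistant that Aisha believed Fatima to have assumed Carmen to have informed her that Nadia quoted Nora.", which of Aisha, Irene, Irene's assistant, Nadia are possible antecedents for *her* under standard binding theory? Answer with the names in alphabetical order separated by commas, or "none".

*her* is a pronoun; Principle B requires it to be free in its binding domain — the clause headed by 'informed'.
— Aisha: subject of the clause headed by 'believed'; c-commands the pronoun but lies outside its binding domain — allowed.
— Irene: possessor inside the object DP of the matrix clause; does not c-command the pronoun — Principle B does not apply; allowed.
— Irene's assistant: object of the matrix clause; c-commands the pronoun but lies outside its binding domain — allowed.
— Nadia: subject of the clause headed by 'quoted'; is c-commanded by the pronoun; coreference would bind this R-expression — blocked (Principle C).

Aisha, Irene, Irene's assistant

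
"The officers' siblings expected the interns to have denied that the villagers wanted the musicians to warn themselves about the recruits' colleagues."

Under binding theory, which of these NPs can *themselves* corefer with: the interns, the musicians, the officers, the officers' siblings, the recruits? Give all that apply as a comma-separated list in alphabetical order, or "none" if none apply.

*themselves* is a reflexive; Principle A requires it to be bound within its binding domain — the clause headed by 'warn'.
— the interns: subject of the clause headed by 'denied'; c-commands the reflexive but lies outside its binding domain — cannot bind it (Principle A).
— the musicians: subject of the clause headed by 'warn'; c-commands the reflexive within its binding domain — allowed (Principle A).
— the officers: possessor inside the subject DP of the matrix clause; does not c-command the reflexive — cannot bind it (Principle A).
— the officers' siblings: subject of the matrix clause; c-commands the reflexive but lies outside its binding domain — cannot bind it (Principle A).
— the recruits: possessor inside the second object DP of the clause headed by 'warn'; does not c-command the reflexive — cannot bind it (Principle A).

the musicians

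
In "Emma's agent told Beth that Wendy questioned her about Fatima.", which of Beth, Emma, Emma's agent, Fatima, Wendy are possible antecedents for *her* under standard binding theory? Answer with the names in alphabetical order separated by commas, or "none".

*her* is a pronoun; Principle B requires it to be free in its binding domain — the clause headed by 'questioned'.
— Beth: object of the matrix clause; c-commands the pronoun but lies outside its binding domain — allowed.
— Emma: possessor inside the subject DP of the matrix clause; does not c-command the pronoun — Principle B does not apply; allowed.
— Emma's agent: subject of the matrix clause; c-commands the pronoun but lies outside its binding domain — allowed.
— Fatima: second object of the clause headed by 'questioned'; is c-commanded by the pronoun; coreference would bind this R-expression — blocked (Principle C).
— Wendy: subject of the clause headed by 'questioned'; c-commands the pronoun within its binding domain — blocked (Principle B).

Beth, Emma, Emma's agent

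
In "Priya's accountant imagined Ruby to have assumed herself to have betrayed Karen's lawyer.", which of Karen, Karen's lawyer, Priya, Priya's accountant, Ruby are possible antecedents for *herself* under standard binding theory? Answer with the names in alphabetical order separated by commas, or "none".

*herself* is a reflexive; Principle A requires it to be bound within its binding domain — the clause headed by 'assumed'.
— Karen: possessor inside the object DP of the clause headed by 'betrayed'; does not c-command the reflexive — cannot bind it (Principle A).
— Karen's lawyer: object of the clause headed by 'betrayed'; does not c-command the reflexive — cannot bind it (Principle A).
— Priya: possessor inside the subject DP of the matrix clause; does not c-command the reflexive — cannot bind it (Principle A).
— Priya's accountant: subject of the matrix clause; c-commands the reflexive but lies outside its binding domain — cannot bind it (Principle A).
— Ruby: subject of the clause headed by 'assumed'; c-commands the reflexive within its binding domain — allowed (Principle A).

Ruby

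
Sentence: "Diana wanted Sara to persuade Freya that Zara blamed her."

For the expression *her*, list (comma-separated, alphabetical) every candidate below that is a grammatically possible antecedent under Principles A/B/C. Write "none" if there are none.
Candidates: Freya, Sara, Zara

*her* is a pronoun; Principle B requires it to be free in its binding domain — the clause headed by 'blamed'.
— Freya: object of the clause headed by 'persuade'; c-commands the pronoun but lies outside its binding domain — allowed.
— Sara: subject of the clause headed by 'persuade'; c-commands the pronoun but lies outside its binding domain — allowed.
— Zara: subject of the clause headed by 'blamed'; c-commands the pronoun within its binding domain — blocked (Principle B).

Freya, Sara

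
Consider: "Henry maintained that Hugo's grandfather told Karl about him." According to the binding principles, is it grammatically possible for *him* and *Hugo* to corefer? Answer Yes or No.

*him* is a pronoun; Principle B requires it to be free in its binding domain — the clause headed by 'told'.
— Hugo: possessor inside the subject DP of the clause headed by 'told'; does not c-command the pronoun — Principle B does not apply; allowed.

Yes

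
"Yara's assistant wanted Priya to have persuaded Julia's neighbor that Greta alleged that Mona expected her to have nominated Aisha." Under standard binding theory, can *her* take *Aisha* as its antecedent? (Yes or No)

*her* is a pronoun; Principle B requires it to be free in its binding domain — the clause headed by 'expected'.
— Aisha: object of the clause headed by 'nominated'; is c-commanded by the pronoun; coreference would bind this R-expression — blocked (Principle C).

No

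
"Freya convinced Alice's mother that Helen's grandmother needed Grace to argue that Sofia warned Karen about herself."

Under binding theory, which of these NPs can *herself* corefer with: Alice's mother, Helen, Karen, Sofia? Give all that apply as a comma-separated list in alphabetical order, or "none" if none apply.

*herself* is a reflexive; Principle A requires it to be bound within its binding domain — the clause headed by 'warned'.
— Alice's mother: object of the matrix clause; c-commands the reflexive but lies outside its binding domain — cannot bind it (Principle A).
— Helen: possessor inside the subject DP of the clause headed by 'needed'; does not c-command the reflexive — cannot bind it (Principle A).
— Karen: object of the clause headed by 'warned'; c-commands the reflexive within its binding domain — allowed (Principle A).
— Sofia: subject of the clause headed by 'warned'; c-commands the reflexive within its binding domain — allowed (Principle A).

Karen, Sofia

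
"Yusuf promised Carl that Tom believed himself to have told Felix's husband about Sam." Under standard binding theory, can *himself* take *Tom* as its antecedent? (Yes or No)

*himself* is a reflexive; Principle A requires it to be bound within its binding domain — the clause headed by 'believed'.
— Tom: subject of the clause headed by 'believed'; c-commands the reflexive within its binding domain — allowed (Principle A).

Yes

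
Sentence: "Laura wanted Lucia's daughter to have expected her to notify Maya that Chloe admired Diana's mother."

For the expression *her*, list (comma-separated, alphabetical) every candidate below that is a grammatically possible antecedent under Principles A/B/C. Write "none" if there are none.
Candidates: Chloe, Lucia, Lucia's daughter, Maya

*her* is a pronoun; Principle B requires it to be free in its binding domain — the clause headed by 'expected'.
— Chloe: subject of the clause headed by 'admired'; is c-commanded by the pronoun; coreference would bind this R-expression — blocked (Principle C).
— Lucia: possessor inside the subject DP of the clause headed by 'expected'; does not c-command the pronoun — Principle B does not apply; allowed.
— Lucia's daughter: subject of the clause headed by 'expected'; c-commands the pronoun within its binding domain — blocked (Principle B).
— Maya: object of the clause headed by 'notify'; is c-commanded by the pronoun; coreference would bind this R-expression — blocked (Principle C).

Lucia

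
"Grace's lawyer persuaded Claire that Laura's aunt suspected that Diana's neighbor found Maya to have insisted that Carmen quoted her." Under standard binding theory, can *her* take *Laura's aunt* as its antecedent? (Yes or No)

*her* is a pronoun; Principle B requires it to be free in its binding domain — the clause headed by 'quoted'.
— Laura's aunt: subject of the clause headed by 'suspected'; c-commands the pronoun but lies outside its binding domain — allowed.

Yes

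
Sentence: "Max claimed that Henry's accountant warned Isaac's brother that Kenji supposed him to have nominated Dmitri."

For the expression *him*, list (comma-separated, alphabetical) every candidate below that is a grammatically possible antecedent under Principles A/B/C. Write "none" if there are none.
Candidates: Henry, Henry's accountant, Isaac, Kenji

*him* is a pronoun; Principle B requires it to be free in its binding domain — the clause headed by 'supposed'.
— Henry: possessor inside the subject DP of the clause headed by 'warned'; does not c-command the pronoun — Principle B does not apply; allowed.
— Henry's accountant: subject of the clause headed by 'warned'; c-commands the pronoun but lies outside its binding domain — allowed.
— Isaac: possessor inside the object DP of the clause headed by 'warned'; does not c-command the pronoun — Principle B does not apply; allowed.
— Kenji: subject of the clause headed by 'supposed'; c-commands the pronoun within its binding domain — blocked (Principle B).

Henry, Henry's accountant, Isaac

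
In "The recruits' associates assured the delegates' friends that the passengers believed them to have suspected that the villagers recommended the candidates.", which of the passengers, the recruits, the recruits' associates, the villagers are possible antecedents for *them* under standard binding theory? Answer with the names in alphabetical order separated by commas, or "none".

the recruits, the recruits' associates

*them* is a pronoun; Principle B requires it to be free in its binding domain — the clause headed by 'believed'.
— the passengers: subject of the clause headed by 'believed'; c-commands the pronoun within its binding domain — blocked (Principle B).
— the recruits: possessor inside the subject DP of the matrix clause; does not c-command the pronoun — Principle B does not apply; allowed.
— the recruits' associates: subject of the matrix clause; c-commands the pronoun but lies outside its binding domain — allowed.
— the villagers: subject of the clause headed by 'recommended'; is c-commanded by the pronoun; coreference would bind this R-expression — blocked (Principle C).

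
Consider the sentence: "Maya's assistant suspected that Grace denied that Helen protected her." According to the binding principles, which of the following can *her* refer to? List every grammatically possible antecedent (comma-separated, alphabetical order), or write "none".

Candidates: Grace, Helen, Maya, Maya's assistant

Grace, Maya, Maya's assistant

*her* is a pronoun; Principle B requires it to be free in its binding domain — the clause headed by 'protected'.
— Grace: subject of the clause headed by 'denied'; c-commands the pronoun but lies outside its binding domain — allowed.
— Helen: subject of the clause headed by 'protected'; c-commands the pronoun within its binding domain — blocked (Principle B).
— Maya: possessor inside the subject DP of the matrix clause; does not c-command the pronoun — Principle B does not apply; allowed.
— Maya's assistant: subject of the matrix clause; c-commands the pronoun but lies outside its binding domain — allowed.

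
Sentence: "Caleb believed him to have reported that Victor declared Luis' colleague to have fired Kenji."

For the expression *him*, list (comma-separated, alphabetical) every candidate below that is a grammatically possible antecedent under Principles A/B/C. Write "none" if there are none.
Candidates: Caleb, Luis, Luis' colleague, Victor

none

*him* is a pronoun; Principle B requires it to be free in its binding domain — the matrix clause.
— Caleb: subject of the matrix clause; c-commands the pronoun within its binding domain — blocked (Principle B).
— Luis: possessor inside the subject DP of the clause headed by 'fired'; is c-commanded by the pronoun; coreference would bind this R-expression — blocked (Principle C).
— Luis' colleague: subject of the clause headed by 'fired'; is c-commanded by the pronoun; coreference would bind this R-expression — blocked (Principle C).
— Victor: subject of the clause headed by 'declared'; is c-commanded by the pronoun; coreference would bind this R-expression — blocked (Principle C).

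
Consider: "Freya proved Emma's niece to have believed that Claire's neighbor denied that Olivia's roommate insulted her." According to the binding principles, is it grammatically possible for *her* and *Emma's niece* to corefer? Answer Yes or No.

Yes

*her* is a pronoun; Principle B requires it to be free in its binding domain — the clause headed by 'insulted'.
— Emma's niece: subject of the clause headed by 'believed'; c-commands the pronoun but lies outside its binding domain — allowed.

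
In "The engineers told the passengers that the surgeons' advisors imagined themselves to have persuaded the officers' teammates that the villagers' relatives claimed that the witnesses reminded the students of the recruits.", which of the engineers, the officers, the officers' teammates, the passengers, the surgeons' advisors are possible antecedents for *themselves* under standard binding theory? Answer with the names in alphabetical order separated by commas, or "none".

*themselves* is a reflexive; Principle A requires it to be bound within its binding domain — the clause headed by 'imagined'.
— the engineers: subject of the matrix clause; c-commands the reflexive but lies outside its binding domain — cannot bind it (Principle A).
— the officers: possessor inside the object DP of the clause headed by 'persuaded'; does not c-command the reflexive — cannot bind it (Principle A).
— the officers' teammates: object of the clause headed by 'persuaded'; does not c-command the reflexive — cannot bind it (Principle A).
— the passengers: object of the matrix clause; c-commands the reflexive but lies outside its binding domain — cannot bind it (Principle A).
— the surgeons' advisors: subject of the clause headed by 'imagined'; c-commands the reflexive within its binding domain — allowed (Principle A).

the surgeons' advisors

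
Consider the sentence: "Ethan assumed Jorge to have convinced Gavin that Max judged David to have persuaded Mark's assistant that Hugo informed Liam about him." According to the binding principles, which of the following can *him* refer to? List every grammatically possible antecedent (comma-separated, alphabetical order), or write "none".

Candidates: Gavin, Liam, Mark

*him* is a pronoun; Principle B requires it to be free in its binding domain — the clause headed by 'informed'.
— Gavin: object of the clause headed by 'convinced'; c-commands the pronoun but lies outside its binding domain — allowed.
— Liam: object of the clause headed by 'informed'; c-commands the pronoun within its binding domain — blocked (Principle B).
— Mark: possessor inside the object DP of the clause headed by 'persuaded'; does not c-command the pronoun — Principle B does not apply; allowed.

Gavin, Mark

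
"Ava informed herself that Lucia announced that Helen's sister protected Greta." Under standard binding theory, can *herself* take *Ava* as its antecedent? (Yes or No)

*herself* is a reflexive; Principle A requires it to be bound within its binding domain — the matrix clause.
— Ava: subject of the matrix clause; c-commands the reflexive within its binding domain — allowed (Principle A).

Yes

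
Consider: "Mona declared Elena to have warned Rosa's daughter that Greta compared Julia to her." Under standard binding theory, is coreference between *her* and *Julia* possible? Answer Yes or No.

No

*Julia* is an R-expression; Principle C requires it to be free (not bound by any c-commanding expression).
— her: second object of the clause headed by 'compared'; the R-expression locally c-commands the pronoun — coreference blocked (Principle B on the pronoun).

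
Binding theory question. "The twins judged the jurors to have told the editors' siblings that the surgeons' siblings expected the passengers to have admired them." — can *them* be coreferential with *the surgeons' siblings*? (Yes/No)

*them* is a pronoun; Principle B requires it to be free in its binding domain — the clause headed by 'admired'.
— the surgeons' siblings: subject of the clause headed by 'expected'; c-commands the pronoun but lies outside its binding domain — allowed.

Yes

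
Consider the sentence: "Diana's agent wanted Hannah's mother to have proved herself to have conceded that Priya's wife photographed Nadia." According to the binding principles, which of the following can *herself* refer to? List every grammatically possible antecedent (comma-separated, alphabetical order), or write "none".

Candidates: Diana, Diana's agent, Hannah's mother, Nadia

Hannah's mother

*herself* is a reflexive; Principle A requires it to be bound within its binding domain — the clause headed by 'proved'.
— Diana: possessor inside the subject DP of the matrix clause; does not c-command the reflexive — cannot bind it (Principle A).
— Diana's agent: subject of the matrix clause; c-commands the reflexive but lies outside its binding domain — cannot bind it (Principle A).
— Hannah's mother: subject of the clause headed by 'proved'; c-commands the reflexive within its binding domain — allowed (Principle A).
— Nadia: object of the clause headed by 'photographed'; does not c-command the reflexive — cannot bind it (Principle A).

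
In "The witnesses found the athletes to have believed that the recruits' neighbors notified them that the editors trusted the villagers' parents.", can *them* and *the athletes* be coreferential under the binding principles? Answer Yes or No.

*the athletes* is an R-expression; Principle C requires it to be free (not bound by any c-commanding expression).
— them: object of the clause headed by 'notified'; the pronoun does not c-command the R-expression — coreference allowed.

Yes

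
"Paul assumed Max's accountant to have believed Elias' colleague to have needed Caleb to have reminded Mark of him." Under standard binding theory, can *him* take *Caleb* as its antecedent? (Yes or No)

No

*him* is a pronoun; Principle B requires it to be free in its binding domain — the clause headed by 'reminded'.
— Caleb: subject of the clause headed by 'reminded'; c-commands the pronoun within its binding domain — blocked (Principle B).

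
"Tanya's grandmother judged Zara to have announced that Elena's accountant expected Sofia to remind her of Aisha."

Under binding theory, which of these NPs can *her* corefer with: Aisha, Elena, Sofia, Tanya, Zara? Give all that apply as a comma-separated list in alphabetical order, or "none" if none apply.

Elena, Tanya, Zara

*her* is a pronoun; Principle B requires it to be free in its binding domain — the clause headed by 'remind'.
— Aisha: second object of the clause headed by 'remind'; is c-commanded by the pronoun; coreference would bind this R-expression — blocked (Principle C).
— Elena: possessor inside the subject DP of the clause headed by 'expected'; does not c-command the pronoun — Principle B does not apply; allowed.
— Sofia: subject of the clause headed by 'remind'; c-commands the pronoun within its binding domain — blocked (Principle B).
— Tanya: possessor inside the subject DP of the matrix clause; does not c-command the pronoun — Principle B does not apply; allowed.
— Zara: subject of the clause headed by 'announced'; c-commands the pronoun but lies outside its binding domain — allowed.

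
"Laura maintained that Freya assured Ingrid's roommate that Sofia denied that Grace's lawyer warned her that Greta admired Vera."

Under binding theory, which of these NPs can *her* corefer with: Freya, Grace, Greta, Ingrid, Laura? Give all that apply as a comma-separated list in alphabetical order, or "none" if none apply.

*her* is a pronoun; Principle B requires it to be free in its binding domain — the clause headed by 'warned'.
— Freya: subject of the clause headed by 'assured'; c-commands the pronoun but lies outside its binding domain — allowed.
— Grace: possessor inside the subject DP of the clause headed by 'warned'; does not c-command the pronoun — Principle B does not apply; allowed.
— Greta: subject of the clause headed by 'admired'; is c-commanded by the pronoun; coreference would bind this R-expression — blocked (Principle C).
— Ingrid: possessor inside the object DP of the clause headed by 'assured'; does not c-command the pronoun — Principle B does not apply; allowed.
— Laura: subject of the matrix clause; c-commands the pronoun but lies outside its binding domain — allowed.

Freya, Grace, Ingrid, Laura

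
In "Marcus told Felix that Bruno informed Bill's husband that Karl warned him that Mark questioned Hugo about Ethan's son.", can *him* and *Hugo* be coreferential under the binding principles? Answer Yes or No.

*Hugo* is an R-expression; Principle C requires it to be free (not bound by any c-commanding expression).
— him: object of the clause headed by 'warned'; the pronoun c-commands the R-expression — coreference blocked (Principle C).

No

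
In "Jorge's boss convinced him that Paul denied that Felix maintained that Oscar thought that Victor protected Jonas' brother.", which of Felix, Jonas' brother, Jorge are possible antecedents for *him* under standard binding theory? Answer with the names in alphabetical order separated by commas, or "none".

Jorge

*him* is a pronoun; Principle B requires it to be free in its binding domain — the matrix clause.
— Felix: subject of the clause headed by 'maintained'; is c-commanded by the pronoun; coreference would bind this R-expression — blocked (Principle C).
— Jonas' brother: object of the clause headed by 'protected'; is c-commanded by the pronoun; coreference would bind this R-expression — blocked (Principle C).
— Jorge: possessor inside the subject DP of the matrix clause; does not c-command the pronoun — Principle B does not apply; allowed.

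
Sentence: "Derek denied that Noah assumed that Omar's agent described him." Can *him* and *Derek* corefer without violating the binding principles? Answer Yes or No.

Yes

*Derek* is an R-expression; Principle C requires it to be free (not bound by any c-commanding expression).
— him: object of the clause headed by 'described'; the pronoun does not c-command the R-expression — coreference allowed.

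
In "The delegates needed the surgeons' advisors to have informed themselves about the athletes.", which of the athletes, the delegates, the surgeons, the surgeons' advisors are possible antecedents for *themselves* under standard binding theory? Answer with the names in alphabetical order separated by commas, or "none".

the surgeons' advisors

*themselves* is a reflexive; Principle A requires it to be bound within its binding domain — the clause headed by 'informed'.
— the athletes: second object of the clause headed by 'informed'; does not c-command the reflexive — cannot bind it (Principle A).
— the delegates: subject of the matrix clause; c-commands the reflexive but lies outside its binding domain — cannot bind it (Principle A).
— the surgeons: possessor inside the subject DP of the clause headed by 'informed'; does not c-command the reflexive — cannot bind it (Principle A).
— the surgeons' advisors: subject of the clause headed by 'informed'; c-commands the reflexive within its binding domain — allowed (Principle A).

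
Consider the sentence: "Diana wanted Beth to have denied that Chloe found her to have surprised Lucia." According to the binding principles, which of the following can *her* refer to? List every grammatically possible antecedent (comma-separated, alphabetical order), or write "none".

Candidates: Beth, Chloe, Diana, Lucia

*her* is a pronoun; Principle B requires it to be free in its binding domain — the clause headed by 'found'.
— Beth: subject of the clause headed by 'denied'; c-commands the pronoun but lies outside its binding domain — allowed.
— Chloe: subject of the clause headed by 'found'; c-commands the pronoun within its binding domain — blocked (Principle B).
— Diana: subject of the matrix clause; c-commands the pronoun but lies outside its binding domain — allowed.
— Lucia: object of the clause headed by 'surprised'; is c-commanded by the pronoun; coreference would bind this R-expression — blocked (Principle C).

Beth, Diana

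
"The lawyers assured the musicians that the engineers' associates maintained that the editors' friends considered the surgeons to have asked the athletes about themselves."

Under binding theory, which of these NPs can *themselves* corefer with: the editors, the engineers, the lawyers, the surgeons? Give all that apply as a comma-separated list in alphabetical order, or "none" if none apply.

the surgeons

*themselves* is a reflexive; Principle A requires it to be bound within its binding domain — the clause headed by 'asked'.
— the editors: possessor inside the subject DP of the clause headed by 'considered'; does not c-command the reflexive — cannot bind it (Principle A).
— the engineers: possessor inside the subject DP of the clause headed by 'maintained'; does not c-command the reflexive — cannot bind it (Principle A).
— the lawyers: subject of the matrix clause; c-commands the reflexive but lies outside its binding domain — cannot bind it (Principle A).
— the surgeons: subject of the clause headed by 'asked'; c-commands the reflexive within its binding domain — allowed (Principle A).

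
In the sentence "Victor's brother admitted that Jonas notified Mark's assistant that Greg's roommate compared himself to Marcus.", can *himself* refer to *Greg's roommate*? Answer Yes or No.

*himself* is a reflexive; Principle A requires it to be bound within its binding domain — the clause headed by 'compared'.
— Greg's roommate: subject of the clause headed by 'compared'; c-commands the reflexive within its binding domain — allowed (Principle A).

Yes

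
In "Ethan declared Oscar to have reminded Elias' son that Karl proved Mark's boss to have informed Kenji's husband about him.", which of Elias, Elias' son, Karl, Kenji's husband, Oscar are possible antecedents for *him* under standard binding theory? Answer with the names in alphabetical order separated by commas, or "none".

Elias, Elias' son, Karl, Oscar

*him* is a pronoun; Principle B requires it to be free in its binding domain — the clause headed by 'informed'.
— Elias: possessor inside the object DP of the clause headed by 'reminded'; does not c-command the pronoun — Principle B does not apply; allowed.
— Elias' son: object of the clause headed by 'reminded'; c-commands the pronoun but lies outside its binding domain — allowed.
— Karl: subject of the clause headed by 'proved'; c-commands the pronoun but lies outside its binding domain — allowed.
— Kenji's husband: object of the clause headed by 'informed'; c-commands the pronoun within its binding domain — blocked (Principle B).
— Oscar: subject of the clause headed by 'reminded'; c-commands the pronoun but lies outside its binding domain — allowed.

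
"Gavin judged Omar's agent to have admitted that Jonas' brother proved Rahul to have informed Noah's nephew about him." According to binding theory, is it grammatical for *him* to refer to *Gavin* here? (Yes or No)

*Gavin* is an R-expression; Principle C requires it to be free (not bound by any c-commanding expression).
— him: second object of the clause headed by 'informed'; the pronoun does not c-command the R-expression — coreference allowed.

Yes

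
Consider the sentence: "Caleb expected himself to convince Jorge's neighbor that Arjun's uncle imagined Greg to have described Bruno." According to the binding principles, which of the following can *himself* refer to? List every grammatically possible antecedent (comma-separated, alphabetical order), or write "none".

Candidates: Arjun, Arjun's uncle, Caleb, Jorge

*himself* is a reflexive; Principle A requires it to be bound within its binding domain — the matrix clause.
— Arjun: possessor inside the subject DP of the clause headed by 'imagined'; does not c-command the reflexive — cannot bind it (Principle A).
— Arjun's uncle: subject of the clause headed by 'imagined'; does not c-command the reflexive — cannot bind it (Principle A).
— Caleb: subject of the matrix clause; c-commands the reflexive within its binding domain — allowed (Principle A).
— Jorge: possessor inside the object DP of the clause headed by 'convince'; does not c-command the reflexive — cannot bind it (Principle A).

Caleb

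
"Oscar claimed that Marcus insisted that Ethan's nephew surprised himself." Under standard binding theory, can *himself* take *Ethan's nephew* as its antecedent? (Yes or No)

Yes

*himself* is a reflexive; Principle A requires it to be bound within its binding domain — the clause headed by 'surprised'.
— Ethan's nephew: subject of the clause headed by 'surprised'; c-commands the reflexive within its binding domain — allowed (Principle A).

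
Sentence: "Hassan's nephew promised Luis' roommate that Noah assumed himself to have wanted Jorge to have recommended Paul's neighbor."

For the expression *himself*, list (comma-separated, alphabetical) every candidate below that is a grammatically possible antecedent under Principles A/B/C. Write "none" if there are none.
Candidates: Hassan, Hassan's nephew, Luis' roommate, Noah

Noah

*himself* is a reflexive; Principle A requires it to be bound within its binding domain — the clause headed by 'assumed'.
— Hassan: possessor inside the subject DP of the matrix clause; does not c-command the reflexive — cannot bind it (Principle A).
— Hassan's nephew: subject of the matrix clause; c-commands the reflexive but lies outside its binding domain — cannot bind it (Principle A).
— Luis' roommate: object of the matrix clause; c-commands the reflexive but lies outside its binding domain — cannot bind it (Principle A).
— Noah: subject of the clause headed by 'assumed'; c-commands the reflexive within its binding domain — allowed (Principle A).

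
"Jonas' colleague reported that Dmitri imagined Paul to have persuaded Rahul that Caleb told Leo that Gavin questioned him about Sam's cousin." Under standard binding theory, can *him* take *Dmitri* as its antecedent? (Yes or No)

*him* is a pronoun; Principle B requires it to be free in its binding domain — the clause headed by 'questioned'.
— Dmitri: subject of the clause headed by 'imagined'; c-commands the pronoun but lies outside its binding domain — allowed.

Yes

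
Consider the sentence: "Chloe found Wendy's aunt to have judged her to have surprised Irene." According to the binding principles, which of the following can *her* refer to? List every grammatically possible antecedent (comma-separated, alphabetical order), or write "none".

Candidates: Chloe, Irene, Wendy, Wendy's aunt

Chloe, Wendy

*her* is a pronoun; Principle B requires it to be free in its binding domain — the clause headed by 'judged'.
— Chloe: subject of the matrix clause; c-commands the pronoun but lies outside its binding domain — allowed.
— Irene: object of the clause headed by 'surprised'; is c-commanded by the pronoun; coreference would bind this R-expression — blocked (Principle C).
— Wendy: possessor inside the subject DP of the clause headed by 'judged'; does not c-command the pronoun — Principle B does not apply; allowed.
— Wendy's aunt: subject of the clause headed by 'judged'; c-commands the pronoun within its binding domain — blocked (Principle B).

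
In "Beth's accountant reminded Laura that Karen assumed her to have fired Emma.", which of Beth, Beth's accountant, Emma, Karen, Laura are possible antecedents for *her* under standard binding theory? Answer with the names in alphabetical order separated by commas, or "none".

*her* is a pronoun; Principle B requires it to be free in its binding domain — the clause headed by 'assumed'.
— Beth: possessor inside the subject DP of the matrix clause; does not c-command the pronoun — Principle B does not apply; allowed.
— Beth's accountant: subject of the matrix clause; c-commands the pronoun but lies outside its binding domain — allowed.
— Emma: object of the clause headed by 'fired'; is c-commanded by the pronoun; coreference would bind this R-expression — blocked (Principle C).
— Karen: subject of the clause headed by 'assumed'; c-commands the pronoun within its binding domain — blocked (Principle B).
— Laura: object of the matrix clause; c-commands the pronoun but lies outside its binding domain — allowed.

Beth, Beth's accountant, Laura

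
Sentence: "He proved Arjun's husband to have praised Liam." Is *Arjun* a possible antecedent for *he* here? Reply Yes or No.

No

*he* is a pronoun; Principle B requires it to be free in its binding domain — the matrix clause.
— Arjun: possessor inside the subject DP of the clause headed by 'praised'; is c-commanded by the pronoun; coreference would bind this R-expression — blocked (Principle C).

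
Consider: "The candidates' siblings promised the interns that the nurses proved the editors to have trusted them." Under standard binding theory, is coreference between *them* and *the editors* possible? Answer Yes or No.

*the editors* is an R-expression; Principle C requires it to be free (not bound by any c-commanding expression).
— them: object of the clause headed by 'trusted'; the R-expression locally c-commands the pronoun — coreference blocked (Principle B on the pronoun).

No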